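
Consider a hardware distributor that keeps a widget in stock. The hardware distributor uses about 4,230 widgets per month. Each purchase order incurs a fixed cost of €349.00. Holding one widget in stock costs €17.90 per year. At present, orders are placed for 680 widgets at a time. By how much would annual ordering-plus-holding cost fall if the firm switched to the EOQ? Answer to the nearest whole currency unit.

Annual demand D = 4,230 × 12 = 50,760.
EOQ = √(2DS/H) = √(2 × 50,760 × 349 / 17.9) ≈ 1406.90.
Cost at Q* = (D/Q*)S + (Q*/2)H = √(2DSH) ≈ €25,183.44.
Cost at Q = 680: (50,760/680)×349 + (680/2)×17.9 = €26,051.82 + €6,086.00 = €32,137.82.
Excess = €32,137.82 − €25,183.44 = €6,954.38.

Extra cost ≈ €6,954 per year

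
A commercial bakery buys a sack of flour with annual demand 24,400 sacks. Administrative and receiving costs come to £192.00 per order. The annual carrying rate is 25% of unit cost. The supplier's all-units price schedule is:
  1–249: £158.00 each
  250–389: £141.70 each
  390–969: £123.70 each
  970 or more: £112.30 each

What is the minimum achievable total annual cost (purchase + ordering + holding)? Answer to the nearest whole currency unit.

Holding cost per unit per year at price C is H = 0.25·C.
For each price level, check whether its EOQ is feasible; otherwise the best quantity at that price is the breakpoint.
Tier 1 (£158.00): EOQ = 487.0 exceeds tier's upper bound 249, so this tier is dominated.
Tier 2 (£141.70): EOQ = 514.3 exceeds tier's upper bound 389, so this tier is dominated.
EOQ at £123.70 = 550.4 (feasible in tier 3): TC = 24,400×£123.70 + (24,400/550.4)×192 + (550.4/2)×0.25×£123.70 = £3,035,302.19.
EOQ at £112.30 = 577.7 < 970, so use break Q=970: TC = 24,400×£112.30 + (24,400/970.0)×192 + (970.0/2)×0.25×£112.30 = £2,758,566.07.
Lowest total cost among the candidates is at Q = 970.0.

TC* ≈ £2,758,566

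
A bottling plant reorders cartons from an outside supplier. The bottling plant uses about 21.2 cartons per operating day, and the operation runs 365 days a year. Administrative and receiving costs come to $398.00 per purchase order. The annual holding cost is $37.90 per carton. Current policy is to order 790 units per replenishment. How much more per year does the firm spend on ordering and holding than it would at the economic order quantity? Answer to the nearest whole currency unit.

Extra cost ≈ $3,590 per year

Annual demand D = 21.2 × 365 = 7,738.
EOQ = √(2DS/H) = √(2 × 7,738 × 398 / 37.9) ≈ 403.14.
Cost at Q* = (D/Q*)S + (Q*/2)H = √(2DSH) ≈ $15,278.84.
Cost at Q = 790: (7,738/790)×398 + (790/2)×37.9 = $3,898.38 + $14,970.50 = $18,868.88.
Excess = $18,868.88 − $15,278.84 = $3,590.04.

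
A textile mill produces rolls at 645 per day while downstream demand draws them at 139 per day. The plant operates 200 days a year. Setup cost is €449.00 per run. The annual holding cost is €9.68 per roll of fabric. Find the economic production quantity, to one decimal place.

Annual demand D = 139 × 200 = 27,800.
Production build-up factor (1 − d/p) = 1 − 139/645 = 0.7845.
Q* = √(2DS / (H(1 − d/p))) = √(2 × 27,800 × 449 / (9.68 × 0.7845)).
= √(24,964,400 / 7.5939) ≈ 1813.124.

Q* ≈ 1,813.1 rolls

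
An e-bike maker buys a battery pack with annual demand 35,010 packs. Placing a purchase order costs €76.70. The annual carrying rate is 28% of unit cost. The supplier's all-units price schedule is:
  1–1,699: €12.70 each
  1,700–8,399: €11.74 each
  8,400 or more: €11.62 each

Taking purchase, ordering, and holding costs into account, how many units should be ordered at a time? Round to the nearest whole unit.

Holding cost per unit per year at price C is H = 0.28·C.
Evaluate total cost at each tier's feasible EOQ or, if the EOQ is below the tier, at the tier's minimum quantity.
EOQ at €12.70 = 1228.9 (feasible in tier 1): TC = 35,010×€12.70 + (35,010/1228.9)×76.7 + (1228.9/2)×0.28×€12.70 = €448,997.08.
EOQ at €11.74 = 1278.2 < 1700, so use break Q=1700: TC = 35,010×€11.74 + (35,010/1700.0)×76.7 + (1700.0/2)×0.28×€11.74 = €415,391.09.
EOQ at €11.62 = 1284.8 < 8400, so use break Q=8400: TC = 35,010×€11.62 + (35,010/8400.0)×76.7 + (8400.0/2)×0.28×€11.62 = €420,800.99.
Lowest total cost is €415,391.09 at Q = 1700.0.

Q* ≈ 1,700 packs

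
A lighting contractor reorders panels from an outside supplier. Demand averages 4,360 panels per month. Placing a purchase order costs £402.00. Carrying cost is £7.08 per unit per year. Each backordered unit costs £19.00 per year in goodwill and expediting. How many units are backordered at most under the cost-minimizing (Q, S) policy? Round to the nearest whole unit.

S* ≈ 775 panels

Annual demand D = 4,360 × 12 = 52,320.
With planned backorders, Q* = √(2DS/H) · √((H+B)/B).
√(2DS/H) = √(2 × 52,320 × 402 / 7.08) = 2437.504.
√((H+B)/B) = √((7.08+19)/19) = 1.1716.
Q* ≈ 2855.764.
S* = Q* · H/(H+B) = 2855.764 × 7.08/26.08 ≈ 775.261.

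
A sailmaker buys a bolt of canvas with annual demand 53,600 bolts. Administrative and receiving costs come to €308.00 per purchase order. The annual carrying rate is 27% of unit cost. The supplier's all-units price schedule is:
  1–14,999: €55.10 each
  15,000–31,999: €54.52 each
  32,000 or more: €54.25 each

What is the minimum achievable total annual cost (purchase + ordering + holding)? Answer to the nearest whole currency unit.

Holding cost per unit per year at price C is H = 0.27·C.
Candidates are each tier's EOQ (if it falls in that tier) and each price-break quantity.
EOQ at €55.10 = 1489.8 (feasible in tier 1): TC = 53,600×€55.10 + (53,600/1489.8)×308 + (1489.8/2)×0.27×€55.10 = €2,975,523.10.
EOQ at €54.52 = 1497.7 < 15000, so use break Q=15000: TC = 53,600×€54.52 + (53,600/15000.0)×308 + (15000.0/2)×0.27×€54.52 = €3,033,775.59.
EOQ at €54.25 = 1501.4 < 32000, so use break Q=32000: TC = 53,600×€54.25 + (53,600/32000.0)×308 + (32000.0/2)×0.27×€54.25 = €3,142,675.90.
Lowest total cost among the candidates is at Q = 1489.8.

TC* ≈ €2,975,523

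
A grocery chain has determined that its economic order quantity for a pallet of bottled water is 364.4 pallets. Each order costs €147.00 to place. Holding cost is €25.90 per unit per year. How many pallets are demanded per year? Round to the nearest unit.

D ≈ 11,698 pallets per year

The basic EOQ model gives Q* = √(2DS/H); rearrange for the unknown.
From Q* = √(2DS/H): D = Q*²H / (2S) = 364.4² × 25.9 / (2 × 147) = 11697.934.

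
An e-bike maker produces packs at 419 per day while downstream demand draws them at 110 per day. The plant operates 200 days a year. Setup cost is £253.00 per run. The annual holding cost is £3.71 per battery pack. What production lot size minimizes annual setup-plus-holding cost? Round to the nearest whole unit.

Q* ≈ 2,017 packs

Annual demand D = 110 × 200 = 22,000.
Production build-up factor (1 − d/p) = 1 − 110/419 = 0.7375.
Q* = √(2DS / (H(1 − d/p))) = √(2 × 22,000 × 253 / (3.71 × 0.7375)).
= √(11,132,000 / 2.736) ≈ 2017.100.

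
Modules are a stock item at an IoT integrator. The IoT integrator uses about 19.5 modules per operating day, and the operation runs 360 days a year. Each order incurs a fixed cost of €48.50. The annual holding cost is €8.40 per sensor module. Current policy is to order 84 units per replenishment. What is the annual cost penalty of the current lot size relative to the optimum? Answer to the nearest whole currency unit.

Extra cost ≈ €2,014 per year

Annual demand D = 19.5 × 360 = 7,020.
EOQ = √(2DS/H) = √(2 × 7,020 × 48.5 / 8.4) ≈ 284.72.
Cost at Q* = (D/Q*)S + (Q*/2)H = √(2DSH) ≈ €2,391.63.
Cost at Q = 84: (7,020/84)×48.5 + (84/2)×8.4 = €4,053.21 + €352.80 = €4,406.01.
Excess = €4,406.01 − €2,391.63 = €2,014.38.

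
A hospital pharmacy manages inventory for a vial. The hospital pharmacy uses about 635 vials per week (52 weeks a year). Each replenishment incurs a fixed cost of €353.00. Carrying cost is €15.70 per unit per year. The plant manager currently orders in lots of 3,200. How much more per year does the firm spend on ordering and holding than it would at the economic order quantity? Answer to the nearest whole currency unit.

Annual demand D = 635 × 52 = 33,020.
EOQ = √(2DS/H) = √(2 × 33,020 × 353 / 15.7) ≈ 1218.54.
Cost at Q* = (D/Q*)S + (Q*/2)H = √(2DSH) ≈ €19,131.13.
Cost at Q = 3,200: (33,020/3,200)×353 + (3,200/2)×15.7 = €3,642.52 + €25,120.00 = €28,762.52.
Excess = €28,762.52 − €19,131.13 = €9,631.38.

Extra cost ≈ €9,631 per year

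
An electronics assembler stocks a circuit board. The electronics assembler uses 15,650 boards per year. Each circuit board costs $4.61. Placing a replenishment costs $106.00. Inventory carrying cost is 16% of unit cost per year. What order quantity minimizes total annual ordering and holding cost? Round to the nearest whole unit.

Holding cost H = 0.16 × $4.61 = $0.7376 per unit per year.
EOQ = √(2DS / H) = √(2 × 15,650 × 106 / 0.7376).
= √(3,317,800 / 0.7376) = √4,498,101.9523 ≈ 2120.873.

Q* ≈ 2,121 boards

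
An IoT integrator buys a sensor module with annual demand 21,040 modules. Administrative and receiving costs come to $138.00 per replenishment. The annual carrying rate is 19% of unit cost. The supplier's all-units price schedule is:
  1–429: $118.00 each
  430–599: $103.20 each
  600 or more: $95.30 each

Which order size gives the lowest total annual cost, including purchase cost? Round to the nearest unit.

Holding cost per unit per year at price C is H = 0.19·C.
Evaluate total cost at each tier's feasible EOQ or, if the EOQ is below the tier, at the tier's minimum quantity.
Tier 1 ($118.00): EOQ = 508.9 exceeds tier's upper bound 429, so this tier is dominated.
EOQ at $103.20 = 544.2 (feasible in tier 2): TC = 21,040×$103.20 + (21,040/544.2)×138 + (544.2/2)×0.19×$103.20 = $2,181,998.73.
EOQ at $95.30 = 566.3 < 600, so use break Q=600: TC = 21,040×$95.30 + (21,040/600.0)×138 + (600.0/2)×0.19×$95.30 = $2,015,383.30.
Lowest total cost is $2,015,383.30 at Q = 600.0.

Q* ≈ 600 modules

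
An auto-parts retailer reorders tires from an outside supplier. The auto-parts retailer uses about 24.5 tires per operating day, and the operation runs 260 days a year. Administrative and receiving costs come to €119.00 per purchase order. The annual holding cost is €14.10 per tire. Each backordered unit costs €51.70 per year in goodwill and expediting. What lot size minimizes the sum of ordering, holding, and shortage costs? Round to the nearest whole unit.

Q* ≈ 370 tires

Annual demand D = 24.5 × 260 = 6,370.
With planned backorders, Q* = √(2DS/H) · √((H+B)/B).
√(2DS/H) = √(2 × 6,370 × 119 / 14.1) = 327.905.
√((H+B)/B) = √((14.1+51.7)/51.7) = 1.1282.
Q* ≈ 369.927.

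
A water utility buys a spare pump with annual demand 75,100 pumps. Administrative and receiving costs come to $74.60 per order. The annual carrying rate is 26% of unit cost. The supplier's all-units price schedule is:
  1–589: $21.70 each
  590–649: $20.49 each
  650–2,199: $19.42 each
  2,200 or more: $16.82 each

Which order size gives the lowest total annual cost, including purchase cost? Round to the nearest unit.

Q* ≈ 2,200 pumps

Holding cost per unit per year at price C is H = 0.26·C.
For each price level, check whether its EOQ is feasible; otherwise the best quantity at that price is the breakpoint.
Tier 1 ($21.70): EOQ = 1409.2 exceeds tier's upper bound 589, so this tier is dominated.
Tier 2 ($20.49): EOQ = 1450.3 exceeds tier's upper bound 649, so this tier is dominated.
EOQ at $19.42 = 1489.7 (feasible in tier 3): TC = 75,100×$19.42 + (75,100/1489.7)×74.6 + (1489.7/2)×0.26×$19.42 = $1,465,963.69.
EOQ at $16.82 = 1600.7 < 2200, so use break Q=2200: TC = 75,100×$16.82 + (75,100/2200.0)×74.6 + (2200.0/2)×0.26×$16.82 = $1,270,539.09.
Lowest total cost is $1,270,539.09 at Q = 2200.0.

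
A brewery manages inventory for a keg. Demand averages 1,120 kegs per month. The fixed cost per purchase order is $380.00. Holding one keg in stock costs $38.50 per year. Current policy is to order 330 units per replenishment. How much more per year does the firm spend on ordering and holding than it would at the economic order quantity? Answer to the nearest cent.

Extra cost ≈ $1,998.22 per year

Annual demand D = 1,120 × 12 = 13,440.
EOQ = √(2DS/H) = √(2 × 13,440 × 380 / 38.5) ≈ 515.08.
Cost at Q* = (D/Q*)S + (Q*/2)H = √(2DSH) ≈ $19,830.64.
Cost at Q = 330: (13,440/330)×380 + (330/2)×38.5 = $15,476.36 + $6,352.50 = $21,828.86.
Excess = $21,828.86 − $19,830.64 = $1,998.22.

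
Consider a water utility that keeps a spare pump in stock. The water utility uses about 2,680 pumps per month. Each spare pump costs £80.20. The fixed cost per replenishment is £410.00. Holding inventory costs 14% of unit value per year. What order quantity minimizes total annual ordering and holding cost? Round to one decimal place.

Annual demand D = 2,680 × 12 = 32,160.
Holding cost H = 0.14 × £80.20 = £11.2280 per unit per year.
EOQ = √(2DS / H) = √(2 × 32,160 × 410 / 11.228).
= √(26,371,200 / 11.228) = √2,348,699.6794 ≈ 1532.547.

Q* ≈ 1,532.5 pumps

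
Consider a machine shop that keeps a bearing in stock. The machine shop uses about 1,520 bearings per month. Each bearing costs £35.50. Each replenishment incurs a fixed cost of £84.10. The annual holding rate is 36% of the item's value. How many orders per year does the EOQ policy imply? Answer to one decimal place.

N ≈ 37.2 orders per year

Annual demand D = 1,520 × 12 = 18,240.
Holding cost H = 0.36 × £35.50 = £12.7800 per unit per year.
EOQ = √(2DS/H) = √(2 × 18,240 × 84.1 / 12.78) ≈ 489.96.
Orders per year = D / Q* = 18,240 / 489.96 ≈ 37.228.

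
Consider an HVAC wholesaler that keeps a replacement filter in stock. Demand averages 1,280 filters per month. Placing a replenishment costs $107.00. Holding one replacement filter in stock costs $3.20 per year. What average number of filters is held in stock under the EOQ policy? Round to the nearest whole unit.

Average inventory ≈ 507 filters

Annual demand D = 1,280 × 12 = 15,360.
Q* = √(2DS/H) = √(2 × 15,360 × 107 / 3.2) ≈ 1013.51.
Average inventory = Q*/2 ≈ 1013.51 / 2 = 506.754.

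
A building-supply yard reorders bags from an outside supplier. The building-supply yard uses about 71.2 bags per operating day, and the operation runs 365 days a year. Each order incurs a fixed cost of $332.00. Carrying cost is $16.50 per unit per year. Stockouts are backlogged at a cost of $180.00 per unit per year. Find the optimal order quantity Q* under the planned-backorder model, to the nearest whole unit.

Q* ≈ 1,068 bags

Annual demand D = 71.2 × 365 = 25,988.
With planned backorders, Q* = √(2DS/H) · √((H+B)/B).
√(2DS/H) = √(2 × 25,988 × 332 / 16.5) = 1022.653.
√((H+B)/B) = √((16.5+180)/180) = 1.0448.
Q* ≈ 1068.498.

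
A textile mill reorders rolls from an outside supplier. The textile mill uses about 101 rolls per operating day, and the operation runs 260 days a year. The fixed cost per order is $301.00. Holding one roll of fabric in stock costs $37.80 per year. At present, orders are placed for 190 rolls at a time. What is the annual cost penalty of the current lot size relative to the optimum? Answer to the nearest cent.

Annual demand D = 101 × 260 = 26,260.
EOQ = √(2DS/H) = √(2 × 26,260 × 301 / 37.8) ≈ 646.70.
Cost at Q* = (D/Q*)S + (Q*/2)H = √(2DSH) ≈ $24,445.08.
Cost at Q = 190: (26,260/190)×301 + (190/2)×37.8 = $41,601.37 + $3,591.00 = $45,192.37.
Excess = $45,192.37 − $24,445.08 = $20,747.29.

Extra cost ≈ $20,747.29 per year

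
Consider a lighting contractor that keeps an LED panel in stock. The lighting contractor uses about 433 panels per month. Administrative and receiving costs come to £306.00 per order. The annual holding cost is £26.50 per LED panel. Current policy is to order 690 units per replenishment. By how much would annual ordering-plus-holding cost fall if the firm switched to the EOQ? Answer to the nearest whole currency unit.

Extra cost ≈ £2,267 per year

Annual demand D = 433 × 12 = 5,196.
EOQ = √(2DS/H) = √(2 × 5,196 × 306 / 26.5) ≈ 346.41.
Cost at Q* = (D/Q*)S + (Q*/2)H = √(2DSH) ≈ £9,179.80.
Cost at Q = 690: (5,196/690)×306 + (690/2)×26.5 = £2,304.31 + £9,142.50 = £11,446.81.
Excess = £11,446.81 − £9,179.80 = £2,267.01.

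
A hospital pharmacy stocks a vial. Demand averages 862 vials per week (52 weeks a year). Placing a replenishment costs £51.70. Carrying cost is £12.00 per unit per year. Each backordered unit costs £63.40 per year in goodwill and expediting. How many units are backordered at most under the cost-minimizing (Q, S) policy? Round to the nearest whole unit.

S* ≈ 108 vials

Annual demand D = 862 × 52 = 44,824.
With planned backorders, Q* = √(2DS/H) · √((H+B)/B).
√(2DS/H) = √(2 × 44,824 × 51.7 / 12) = 621.477.
√((H+B)/B) = √((12+63.4)/63.4) = 1.0905.
Q* ≈ 677.744.
S* = Q* · H/(H+B) = 677.744 × 12/75.4 ≈ 107.864.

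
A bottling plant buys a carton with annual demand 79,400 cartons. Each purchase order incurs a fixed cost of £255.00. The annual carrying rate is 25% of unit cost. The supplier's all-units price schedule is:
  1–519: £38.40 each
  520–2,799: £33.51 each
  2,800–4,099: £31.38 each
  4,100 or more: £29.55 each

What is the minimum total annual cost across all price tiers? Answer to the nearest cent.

TC* ≈ £2,366,352.67

Holding cost per unit per year at price C is H = 0.25·C.
Evaluate total cost at each tier's feasible EOQ or, if the EOQ is below the tier, at the tier's minimum quantity.
Tier 1 (£38.40): EOQ = 2053.8 exceeds tier's upper bound 519, so this tier is dominated.
EOQ at £33.51 = 2198.6 (feasible in tier 2): TC = 79,400×£33.51 + (79,400/2198.6)×255 + (2198.6/2)×0.25×£33.51 = £2,679,112.43.
EOQ at £31.38 = 2272.0 < 2800, so use break Q=2800: TC = 79,400×£31.38 + (79,400/2800.0)×255 + (2800.0/2)×0.25×£31.38 = £2,509,786.07.
EOQ at £29.55 = 2341.2 < 4100, so use break Q=4100: TC = 79,400×£29.55 + (79,400/4100.0)×255 + (4100.0/2)×0.25×£29.55 = £2,366,352.67.
Lowest total cost among the candidates is at Q = 4100.0.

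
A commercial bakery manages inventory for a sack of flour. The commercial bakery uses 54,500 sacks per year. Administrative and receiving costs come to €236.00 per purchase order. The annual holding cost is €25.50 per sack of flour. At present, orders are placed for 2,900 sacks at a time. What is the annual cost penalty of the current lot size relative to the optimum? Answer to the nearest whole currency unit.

Extra cost ≈ €15,798 per year

EOQ = √(2DS/H) = √(2 × 54,500 × 236 / 25.5) ≈ 1004.38.
Cost at Q* = (D/Q*)S + (Q*/2)H = √(2DSH) ≈ €25,611.76.
Cost at Q = 2,900: (54,500/2,900)×236 + (2,900/2)×25.5 = €4,435.17 + €36,975.00 = €41,410.17.
Excess = €41,410.17 − €25,611.76 = €15,798.42.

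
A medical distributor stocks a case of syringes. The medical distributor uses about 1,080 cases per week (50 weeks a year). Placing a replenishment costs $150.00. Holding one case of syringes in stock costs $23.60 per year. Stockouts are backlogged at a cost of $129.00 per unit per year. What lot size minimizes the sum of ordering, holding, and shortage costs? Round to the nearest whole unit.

Annual demand D = 1,080 × 50 = 54,000.
With planned backorders, Q* = √(2DS/H) · √((H+B)/B).
√(2DS/H) = √(2 × 54,000 × 150 / 23.6) = 828.517.
√((H+B)/B) = √((23.6+129)/129) = 1.0876.
Q* ≈ 901.123.

Q* ≈ 901 cases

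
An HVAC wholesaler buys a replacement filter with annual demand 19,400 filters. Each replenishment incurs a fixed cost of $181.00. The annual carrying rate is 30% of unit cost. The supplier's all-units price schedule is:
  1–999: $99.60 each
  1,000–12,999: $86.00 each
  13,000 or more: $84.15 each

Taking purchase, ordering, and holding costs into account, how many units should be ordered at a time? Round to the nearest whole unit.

Holding cost per unit per year at price C is H = 0.30·C.
For each price level, check whether its EOQ is feasible; otherwise the best quantity at that price is the breakpoint.
EOQ at $99.60 = 484.8 (feasible in tier 1): TC = 19,400×$99.60 + (19,400/484.8)×181 + (484.8/2)×0.30×$99.60 = $1,946,725.90.
EOQ at $86.00 = 521.7 < 1000, so use break Q=1000: TC = 19,400×$86.00 + (19,400/1000.0)×181 + (1000.0/2)×0.30×$86.00 = $1,684,811.40.
EOQ at $84.15 = 527.4 < 13000, so use break Q=13000: TC = 19,400×$84.15 + (19,400/13000.0)×181 + (13000.0/2)×0.30×$84.15 = $1,796,872.61.
Lowest total cost is $1,684,811.40 at Q = 1000.0.

Q* ≈ 1,000 filters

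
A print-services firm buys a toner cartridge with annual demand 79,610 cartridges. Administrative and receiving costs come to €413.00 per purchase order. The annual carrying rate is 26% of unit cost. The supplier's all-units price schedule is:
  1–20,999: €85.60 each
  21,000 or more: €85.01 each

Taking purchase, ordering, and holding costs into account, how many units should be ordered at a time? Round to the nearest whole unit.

Q* ≈ 1,719 cartridges

Holding cost per unit per year at price C is H = 0.26·C.
Evaluate total cost at each tier's feasible EOQ or, if the EOQ is below the tier, at the tier's minimum quantity.
EOQ at €85.60 = 1718.9 (feasible in tier 1): TC = 79,610×€85.60 + (79,610/1718.9)×413 + (1718.9/2)×0.26×€85.60 = €6,852,871.81.
EOQ at €85.01 = 1724.9 < 21000, so use break Q=21000: TC = 79,610×€85.01 + (79,610/21000.0)×413 + (21000.0/2)×0.26×€85.01 = €7,001,289.06.
Lowest total cost is €6,852,871.81 at Q = 1718.9.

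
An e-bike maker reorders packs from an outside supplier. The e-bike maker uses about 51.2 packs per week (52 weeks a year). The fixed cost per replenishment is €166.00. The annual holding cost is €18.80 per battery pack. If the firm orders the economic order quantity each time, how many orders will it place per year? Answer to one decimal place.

N ≈ 12.3 orders per year

Annual demand D = 51.2 × 52 = 2,662.4.
EOQ = √(2DS/H) = √(2 × 2,662.4 × 166 / 18.8) ≈ 216.83.
Orders per year = D / Q* = 2,662.4 / 216.83 ≈ 12.279.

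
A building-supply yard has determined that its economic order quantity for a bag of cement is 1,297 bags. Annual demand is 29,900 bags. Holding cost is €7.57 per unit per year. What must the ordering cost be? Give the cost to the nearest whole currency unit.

S ≈ €213

Squaring Q* = √(2DS/H) gives Q*² = 2DS/H.
From Q* = √(2DS/H): S = Q*²H / (2D) = 1,297² × 7.57 / (2 × 29,900) = 212.9485.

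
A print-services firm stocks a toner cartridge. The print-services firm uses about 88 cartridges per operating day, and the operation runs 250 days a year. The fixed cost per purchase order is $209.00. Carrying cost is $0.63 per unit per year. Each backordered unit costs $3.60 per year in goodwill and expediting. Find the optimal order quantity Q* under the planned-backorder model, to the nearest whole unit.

Q* ≈ 4,141 cartridges

Annual demand D = 88 × 250 = 22,000.
With planned backorders, Q* = √(2DS/H) · √((H+B)/B).
√(2DS/H) = √(2 × 22,000 × 209 / 0.63) = 3820.579.
√((H+B)/B) = √((0.63+3.6)/3.6) = 1.0840.
Q* ≈ 4141.409.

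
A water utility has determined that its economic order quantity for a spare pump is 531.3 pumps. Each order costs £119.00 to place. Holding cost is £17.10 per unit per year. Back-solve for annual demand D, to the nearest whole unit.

D ≈ 20,281 pumps per year

The basic EOQ model gives Q* = √(2DS/H); rearrange for the unknown.
From Q* = √(2DS/H): D = Q*²H / (2S) = 531.3² × 17.1 / (2 × 119) = 20281.440.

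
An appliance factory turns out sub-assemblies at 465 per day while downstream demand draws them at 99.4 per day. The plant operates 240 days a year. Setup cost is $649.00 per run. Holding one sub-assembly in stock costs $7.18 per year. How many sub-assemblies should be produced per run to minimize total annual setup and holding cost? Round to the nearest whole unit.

Annual demand D = 99.4 × 240 = 23,856.
Production build-up factor (1 − d/p) = 1 − 99.4/465 = 0.7862.
Q* = √(2DS / (H(1 − d/p))) = √(2 × 23,856 × 649 / (7.18 × 0.7862)).
= √(30,965,088 / 5.6452) ≈ 2342.056.

Q* ≈ 2,342 sub-assemblies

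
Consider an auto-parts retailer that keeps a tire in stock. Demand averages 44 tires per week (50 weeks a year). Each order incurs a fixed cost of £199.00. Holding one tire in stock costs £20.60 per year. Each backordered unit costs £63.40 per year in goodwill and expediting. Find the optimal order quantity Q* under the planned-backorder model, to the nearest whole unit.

Annual demand D = 44 × 50 = 2,200.
With planned backorders, Q* = √(2DS/H) · √((H+B)/B).
√(2DS/H) = √(2 × 2,200 × 199 / 20.6) = 206.167.
√((H+B)/B) = √((20.6+63.4)/63.4) = 1.1511.
Q* ≈ 237.309.

Q* ≈ 237 tires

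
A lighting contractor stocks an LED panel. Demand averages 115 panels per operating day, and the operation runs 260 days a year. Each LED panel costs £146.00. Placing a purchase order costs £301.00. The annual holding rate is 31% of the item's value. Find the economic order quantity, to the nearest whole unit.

Annual demand D = 115 × 260 = 29,900.
Holding cost H = 0.31 × £146.00 = £45.2600 per unit per year.
EOQ = √(2DS / H) = √(2 × 29,900 × 301 / 45.26).
= √(17,999,800 / 45.26) = √397,697.7464 ≈ 630.633.

Q* ≈ 631 panels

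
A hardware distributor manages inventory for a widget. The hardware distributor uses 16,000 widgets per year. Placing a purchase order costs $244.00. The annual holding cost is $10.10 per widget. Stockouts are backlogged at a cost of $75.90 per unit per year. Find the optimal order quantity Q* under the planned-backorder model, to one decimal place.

Q* ≈ 935.9 widgets

With planned backorders, Q* = √(2DS/H) · √((H+B)/B).
√(2DS/H) = √(2 × 16,000 × 244 / 10.1) = 879.244.
√((H+B)/B) = √((10.1+75.9)/75.9) = 1.0645.
Q* ≈ 935.917.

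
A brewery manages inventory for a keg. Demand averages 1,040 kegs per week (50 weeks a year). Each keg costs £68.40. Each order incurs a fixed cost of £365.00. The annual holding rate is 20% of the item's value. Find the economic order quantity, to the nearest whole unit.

Q* ≈ 1,666 kegs

Annual demand D = 1,040 × 50 = 52,000.
Holding cost H = 0.20 × £68.40 = £13.6800 per unit per year.
EOQ = √(2DS / H) = √(2 × 52,000 × 365 / 13.68).
= √(37,960,000 / 13.68) = √2,774,853.8012 ≈ 1665.789.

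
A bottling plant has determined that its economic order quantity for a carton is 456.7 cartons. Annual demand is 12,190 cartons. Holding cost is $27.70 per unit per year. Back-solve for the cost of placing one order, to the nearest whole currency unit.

Squaring Q* = √(2DS/H) gives Q*² = 2DS/H.
From Q* = √(2DS/H): S = Q*²H / (2D) = 456.7² × 27.7 / (2 × 12,190) = 236.9780.

S ≈ $237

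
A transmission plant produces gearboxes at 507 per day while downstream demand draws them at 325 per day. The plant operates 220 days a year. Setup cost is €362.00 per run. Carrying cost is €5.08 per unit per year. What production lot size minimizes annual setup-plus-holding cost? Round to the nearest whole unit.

Q* ≈ 5,328 gearboxes

Annual demand D = 325 × 220 = 71,500.
Production build-up factor (1 − d/p) = 1 − 325/507 = 0.3590.
Q* = √(2DS / (H(1 − d/p))) = √(2 × 71,500 × 362 / (5.08 × 0.3590)).
= √(51,766,000 / 1.8236) ≈ 5327.933.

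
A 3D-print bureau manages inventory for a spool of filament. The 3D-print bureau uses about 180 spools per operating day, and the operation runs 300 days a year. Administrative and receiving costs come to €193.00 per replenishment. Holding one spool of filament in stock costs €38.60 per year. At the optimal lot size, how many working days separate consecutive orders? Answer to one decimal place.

T ≈ 4.1 days

Annual demand D = 180 × 300 = 54,000.
Q* = √(2DS/H) = √(2 × 54,000 × 193 / 38.6) ≈ 734.85.
Cycle time = Q*/D × 300 = 734.85 / 54,000 × 300 ≈ 4.082 days.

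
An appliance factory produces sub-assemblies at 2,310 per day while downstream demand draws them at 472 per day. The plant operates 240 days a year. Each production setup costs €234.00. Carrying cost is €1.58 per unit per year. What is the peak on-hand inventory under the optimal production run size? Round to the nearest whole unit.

Annual demand D = 472 × 240 = 113,280.
Production build-up factor (1 − d/p) = 1 − 472/2,310 = 0.7957.
Q* = √(2DS / (H(1 − d/p))) = √(2 × 113,280 × 234 / (1.58 × 0.7957)).
= √(53,015,040 / 1.2572) ≈ 6493.880.
Maximum inventory = Q*(1 − d/p) = 6493.880 × 0.7957 ≈ 5166.992.

I_max ≈ 5,167 sub-assemblies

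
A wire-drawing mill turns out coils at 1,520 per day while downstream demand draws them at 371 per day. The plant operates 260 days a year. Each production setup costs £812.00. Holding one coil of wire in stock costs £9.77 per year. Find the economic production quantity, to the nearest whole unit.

Q* ≈ 4,606 coils

Annual demand D = 371 × 260 = 96,460.
Production build-up factor (1 − d/p) = 1 − 371/1,520 = 0.7559.
Q* = √(2DS / (H(1 − d/p))) = √(2 × 96,460 × 812 / (9.77 × 0.7559)).
= √(156,651,040 / 7.3853) ≈ 4605.546.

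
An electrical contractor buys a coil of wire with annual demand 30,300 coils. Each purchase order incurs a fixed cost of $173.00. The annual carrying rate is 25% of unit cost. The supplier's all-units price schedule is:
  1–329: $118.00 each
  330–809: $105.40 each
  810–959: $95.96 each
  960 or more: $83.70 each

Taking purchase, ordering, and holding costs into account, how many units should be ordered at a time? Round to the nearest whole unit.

Holding cost per unit per year at price C is H = 0.25·C.
For each price level, check whether its EOQ is feasible; otherwise the best quantity at that price is the breakpoint.
Tier 1 ($118.00): EOQ = 596.1 exceeds tier's upper bound 329, so this tier is dominated.
EOQ at $105.40 = 630.8 (feasible in tier 2): TC = 30,300×$105.40 + (30,300/630.8)×173 + (630.8/2)×0.25×$105.40 = $3,210,240.71.
EOQ at $95.96 = 661.1 < 810, so use break Q=810: TC = 30,300×$95.96 + (30,300/810.0)×173 + (810.0/2)×0.25×$95.96 = $2,923,775.43.
EOQ at $83.70 = 707.8 < 960, so use break Q=960: TC = 30,300×$83.70 + (30,300/960.0)×173 + (960.0/2)×0.25×$83.70 = $2,551,614.31.
Lowest total cost is $2,551,614.31 at Q = 960.0.

Q* ≈ 960 coils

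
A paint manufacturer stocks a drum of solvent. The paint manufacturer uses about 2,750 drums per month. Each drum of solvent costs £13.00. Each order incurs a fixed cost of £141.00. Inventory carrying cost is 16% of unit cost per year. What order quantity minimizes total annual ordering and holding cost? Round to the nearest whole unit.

Annual demand D = 2,750 × 12 = 33,000.
Holding cost H = 0.16 × £13.00 = £2.0800 per unit per year.
EOQ = √(2DS / H) = √(2 × 33,000 × 141 / 2.08).
= √(9,306,000 / 2.08) = √4,474,038.4615 ≈ 2115.192.

Q* ≈ 2,115 drums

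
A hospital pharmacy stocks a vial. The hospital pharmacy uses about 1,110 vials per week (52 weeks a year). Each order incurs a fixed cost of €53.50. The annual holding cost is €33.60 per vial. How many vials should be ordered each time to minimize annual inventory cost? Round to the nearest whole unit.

Q* ≈ 429 vials

Annual demand D = 1,110 × 52 = 57,720.
EOQ = √(2DS / H) = √(2 × 57,720 × 53.5 / 33.6).
= √(6,176,040 / 33.6) = √183,810.7143 ≈ 428.732.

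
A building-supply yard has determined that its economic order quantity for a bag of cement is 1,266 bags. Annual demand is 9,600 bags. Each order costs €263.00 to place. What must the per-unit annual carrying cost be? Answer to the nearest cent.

The basic EOQ model gives Q* = √(2DS/H); rearrange for the unknown.
From Q* = √(2DS/H): H = 2DS / Q*² = 2 × 9,600 × 263 / 1,266² = 3.1506.

H ≈ €3.15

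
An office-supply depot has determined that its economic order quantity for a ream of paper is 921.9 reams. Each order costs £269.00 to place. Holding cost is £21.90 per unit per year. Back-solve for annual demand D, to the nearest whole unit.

D ≈ 34,596 reams per year

The basic EOQ model gives Q* = √(2DS/H); rearrange for the unknown.
From Q* = √(2DS/H): D = Q*²H / (2S) = 921.9² × 21.9 / (2 × 269) = 34596.285.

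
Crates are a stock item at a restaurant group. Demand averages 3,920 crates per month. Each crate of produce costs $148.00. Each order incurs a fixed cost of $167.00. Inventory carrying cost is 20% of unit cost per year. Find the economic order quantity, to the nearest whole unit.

Q* ≈ 729 crates

Annual demand D = 3,920 × 12 = 47,040.
Holding cost H = 0.20 × $148.00 = $29.6000 per unit per year.
EOQ = √(2DS / H) = √(2 × 47,040 × 167 / 29.6).
= √(15,711,360 / 29.6) = √530,789.1892 ≈ 728.553.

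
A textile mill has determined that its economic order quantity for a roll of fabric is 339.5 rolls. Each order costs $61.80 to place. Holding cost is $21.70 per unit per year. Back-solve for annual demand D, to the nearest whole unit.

D ≈ 20,236 rolls per year

Squaring Q* = √(2DS/H) gives Q*² = 2DS/H.
From Q* = √(2DS/H): D = Q*²H / (2S) = 339.5² × 21.7 / (2 × 61.8) = 20235.821.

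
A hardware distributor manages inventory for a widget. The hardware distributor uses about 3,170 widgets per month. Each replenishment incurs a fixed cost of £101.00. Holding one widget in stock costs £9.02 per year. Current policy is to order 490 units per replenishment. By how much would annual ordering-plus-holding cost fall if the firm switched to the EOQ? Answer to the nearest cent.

Annual demand D = 3,170 × 12 = 38,040.
EOQ = √(2DS/H) = √(2 × 38,040 × 101 / 9.02) ≈ 922.98.
Cost at Q* = (D/Q*)S + (Q*/2)H = √(2DSH) ≈ £8,325.29.
Cost at Q = 490: (38,040/490)×101 + (490/2)×9.02 = £7,840.90 + £2,209.90 = £10,050.80.
Excess = £10,050.80 − £8,325.29 = £1,725.51.

Extra cost ≈ £1,725.51 per year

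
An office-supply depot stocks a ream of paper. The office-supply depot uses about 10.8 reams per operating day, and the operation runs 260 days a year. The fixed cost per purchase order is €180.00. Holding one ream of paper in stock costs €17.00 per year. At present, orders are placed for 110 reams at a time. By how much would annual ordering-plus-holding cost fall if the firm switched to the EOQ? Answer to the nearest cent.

Annual demand D = 10.8 × 260 = 2,808.
EOQ = √(2DS/H) = √(2 × 2,808 × 180 / 17) ≈ 243.85.
Cost at Q* = (D/Q*)S + (Q*/2)H = √(2DSH) ≈ €4,145.47.
Cost at Q = 110: (2,808/110)×180 + (110/2)×17 = €4,594.91 + €935.00 = €5,529.91.
Excess = €5,529.91 − €4,145.47 = €1,384.43.

Extra cost ≈ €1,384.43 per year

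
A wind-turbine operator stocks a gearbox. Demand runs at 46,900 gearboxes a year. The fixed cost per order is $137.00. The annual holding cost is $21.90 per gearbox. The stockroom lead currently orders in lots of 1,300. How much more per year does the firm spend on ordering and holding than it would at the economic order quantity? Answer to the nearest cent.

Extra cost ≈ $2,401.72 per year

EOQ = √(2DS/H) = √(2 × 46,900 × 137 / 21.9) ≈ 766.02.
Cost at Q* = (D/Q*)S + (Q*/2)H = √(2DSH) ≈ $16,775.82.
Cost at Q = 1,300: (46,900/1,300)×137 + (1,300/2)×21.9 = $4,942.54 + $14,235.00 = $19,177.54.
Excess = $19,177.54 − $16,775.82 = $2,401.72.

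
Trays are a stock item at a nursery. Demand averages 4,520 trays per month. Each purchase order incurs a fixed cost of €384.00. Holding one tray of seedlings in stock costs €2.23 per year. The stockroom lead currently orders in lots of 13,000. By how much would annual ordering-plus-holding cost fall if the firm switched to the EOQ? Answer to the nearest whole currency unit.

Extra cost ≈ €6,459 per year

Annual demand D = 4,520 × 12 = 54,240.
EOQ = √(2DS/H) = √(2 × 54,240 × 384 / 2.23) ≈ 4322.03.
Cost at Q* = (D/Q*)S + (Q*/2)H = √(2DSH) ≈ €9,638.13.
Cost at Q = 13,000: (54,240/13,000)×384 + (13,000/2)×2.23 = €1,602.17 + €14,495.00 = €16,097.17.
Excess = €16,097.17 − €9,638.13 = €6,459.03.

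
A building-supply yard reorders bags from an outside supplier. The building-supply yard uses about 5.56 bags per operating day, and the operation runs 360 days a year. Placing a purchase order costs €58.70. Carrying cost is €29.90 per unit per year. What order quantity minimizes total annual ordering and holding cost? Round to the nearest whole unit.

Annual demand D = 5.56 × 360 = 2,001.6.
EOQ = √(2DS / H) = √(2 × 2,001.6 × 58.7 / 29.9).
= √(234,987.84 / 29.9) = √7,859.1251 ≈ 88.652.

Q* ≈ 89 bags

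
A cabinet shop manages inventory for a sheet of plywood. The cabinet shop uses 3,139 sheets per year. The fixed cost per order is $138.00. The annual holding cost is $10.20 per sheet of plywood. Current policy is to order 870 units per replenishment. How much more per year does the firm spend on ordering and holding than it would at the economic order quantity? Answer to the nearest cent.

Extra cost ≈ $1,962.22 per year

EOQ = √(2DS/H) = √(2 × 3,139 × 138 / 10.2) ≈ 291.44.
Cost at Q* = (D/Q*)S + (Q*/2)H = √(2DSH) ≈ $2,972.69.
Cost at Q = 870: (3,139/870)×138 + (870/2)×10.2 = $497.91 + $4,437.00 = $4,934.91.
Excess = $4,934.91 − $2,972.69 = $1,962.22.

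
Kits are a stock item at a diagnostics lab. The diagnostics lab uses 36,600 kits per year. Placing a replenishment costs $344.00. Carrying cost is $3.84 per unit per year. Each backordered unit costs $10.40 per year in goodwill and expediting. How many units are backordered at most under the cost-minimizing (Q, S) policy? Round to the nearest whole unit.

With planned backorders, Q* = √(2DS/H) · √((H+B)/B).
√(2DS/H) = √(2 × 36,600 × 344 / 3.84) = 2560.762.
√((H+B)/B) = √((3.84+10.4)/10.4) = 1.1701.
Q* ≈ 2996.453.
S* = Q* · H/(H+B) = 2996.453 × 3.84/14.24 ≈ 808.032.

S* ≈ 808 kits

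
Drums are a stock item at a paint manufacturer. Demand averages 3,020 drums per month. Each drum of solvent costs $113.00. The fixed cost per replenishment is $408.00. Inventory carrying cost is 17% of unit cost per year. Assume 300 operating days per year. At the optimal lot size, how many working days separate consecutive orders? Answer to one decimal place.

Annual demand D = 3,020 × 12 = 36,240.
Holding cost H = 0.17 × $113.00 = $19.2100 per unit per year.
Q* = √(2DS/H) = √(2 × 36,240 × 408 / 19.21) ≈ 1240.72.
Cycle time = Q*/D × 300 = 1240.72 / 36,240 × 300 ≈ 10.271 days.

T ≈ 10.3 days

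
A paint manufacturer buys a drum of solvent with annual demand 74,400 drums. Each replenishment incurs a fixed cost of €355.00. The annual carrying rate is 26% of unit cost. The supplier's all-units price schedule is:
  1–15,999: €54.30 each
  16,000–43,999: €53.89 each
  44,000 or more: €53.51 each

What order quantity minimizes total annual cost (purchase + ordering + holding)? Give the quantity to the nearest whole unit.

Holding cost per unit per year at price C is H = 0.26·C.
For each price level, check whether its EOQ is feasible; otherwise the best quantity at that price is the breakpoint.
EOQ at €54.30 = 1934.3 (feasible in tier 1): TC = 74,400×€54.30 + (74,400/1934.3)×355 + (1934.3/2)×0.26×€54.30 = €4,067,228.78.
EOQ at €53.89 = 1941.7 < 16000, so use break Q=16000: TC = 74,400×€53.89 + (74,400/16000.0)×355 + (16000.0/2)×0.26×€53.89 = €4,123,157.95.
EOQ at €53.51 = 1948.5 < 44000, so use break Q=44000: TC = 74,400×€53.51 + (74,400/44000.0)×355 + (44000.0/2)×0.26×€53.51 = €4,287,821.47.
Lowest total cost is €4,067,228.78 at Q = 1934.3.

Q* ≈ 1,934 drums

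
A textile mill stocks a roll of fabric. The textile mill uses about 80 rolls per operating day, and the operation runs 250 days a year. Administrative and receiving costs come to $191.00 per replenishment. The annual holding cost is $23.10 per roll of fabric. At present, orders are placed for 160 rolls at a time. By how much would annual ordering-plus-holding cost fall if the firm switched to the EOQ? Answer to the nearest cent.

Annual demand D = 80 × 250 = 20,000.
EOQ = √(2DS/H) = √(2 × 20,000 × 191 / 23.1) ≈ 575.10.
Cost at Q* = (D/Q*)S + (Q*/2)H = √(2DSH) ≈ $13,284.73.
Cost at Q = 160: (20,000/160)×191 + (160/2)×23.1 = $23,875.00 + $1,848.00 = $25,723.00.
Excess = $25,723.00 − $13,284.73 = $12,438.27.

Extra cost ≈ $12,438.27 per year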